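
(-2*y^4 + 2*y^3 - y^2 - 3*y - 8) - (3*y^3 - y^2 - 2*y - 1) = -2*y^4 - y^3 - y - 7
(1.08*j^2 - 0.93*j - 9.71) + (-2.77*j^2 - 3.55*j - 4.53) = -1.69*j^2 - 4.48*j - 14.24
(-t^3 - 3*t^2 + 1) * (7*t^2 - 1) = -7*t^5 - 21*t^4 + t^3 + 10*t^2 - 1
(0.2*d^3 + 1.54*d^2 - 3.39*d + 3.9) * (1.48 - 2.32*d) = -0.464*d^4 - 3.2768*d^3 + 10.144*d^2 - 14.0652*d + 5.772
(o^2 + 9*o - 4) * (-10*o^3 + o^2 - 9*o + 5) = -10*o^5 - 89*o^4 + 40*o^3 - 80*o^2 + 81*o - 20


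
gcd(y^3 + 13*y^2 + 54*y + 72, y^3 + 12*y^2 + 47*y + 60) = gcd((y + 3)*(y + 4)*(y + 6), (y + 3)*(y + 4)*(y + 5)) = y^2 + 7*y + 12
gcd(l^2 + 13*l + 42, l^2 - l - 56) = l + 7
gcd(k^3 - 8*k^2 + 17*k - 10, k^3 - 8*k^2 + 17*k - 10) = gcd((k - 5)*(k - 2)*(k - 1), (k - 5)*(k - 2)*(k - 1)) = k^3 - 8*k^2 + 17*k - 10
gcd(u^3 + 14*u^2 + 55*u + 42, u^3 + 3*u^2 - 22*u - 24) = u^2 + 7*u + 6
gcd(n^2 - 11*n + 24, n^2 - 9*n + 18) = n - 3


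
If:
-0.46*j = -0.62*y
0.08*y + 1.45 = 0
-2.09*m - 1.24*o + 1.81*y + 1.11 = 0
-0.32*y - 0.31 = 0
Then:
No Solution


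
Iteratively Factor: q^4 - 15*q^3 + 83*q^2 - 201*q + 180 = (q - 3)*(q^3 - 12*q^2 + 47*q - 60) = (q - 3)^2*(q^2 - 9*q + 20) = (q - 5)*(q - 3)^2*(q - 4)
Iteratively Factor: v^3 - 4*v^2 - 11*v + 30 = (v - 5)*(v^2 + v - 6) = (v - 5)*(v + 3)*(v - 2)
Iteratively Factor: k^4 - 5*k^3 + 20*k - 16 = (k - 4)*(k^3 - k^2 - 4*k + 4) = (k - 4)*(k + 2)*(k^2 - 3*k + 2) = (k - 4)*(k - 2)*(k + 2)*(k - 1)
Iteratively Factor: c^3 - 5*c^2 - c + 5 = (c - 5)*(c^2 - 1) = (c - 5)*(c - 1)*(c + 1)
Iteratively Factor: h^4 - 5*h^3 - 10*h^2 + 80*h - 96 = (h - 4)*(h^3 - h^2 - 14*h + 24) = (h - 4)*(h - 3)*(h^2 + 2*h - 8) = (h - 4)*(h - 3)*(h - 2)*(h + 4)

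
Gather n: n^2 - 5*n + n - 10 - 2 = n^2 - 4*n - 12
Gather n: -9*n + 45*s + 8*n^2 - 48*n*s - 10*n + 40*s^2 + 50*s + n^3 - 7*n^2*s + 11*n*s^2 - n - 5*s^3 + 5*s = n^3 + n^2*(8 - 7*s) + n*(11*s^2 - 48*s - 20) - 5*s^3 + 40*s^2 + 100*s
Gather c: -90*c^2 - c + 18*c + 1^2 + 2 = -90*c^2 + 17*c + 3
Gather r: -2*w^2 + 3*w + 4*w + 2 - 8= -2*w^2 + 7*w - 6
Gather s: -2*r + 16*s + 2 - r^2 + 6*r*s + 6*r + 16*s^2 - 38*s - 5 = -r^2 + 4*r + 16*s^2 + s*(6*r - 22) - 3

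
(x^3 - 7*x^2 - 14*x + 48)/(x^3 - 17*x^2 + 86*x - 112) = (x + 3)/(x - 7)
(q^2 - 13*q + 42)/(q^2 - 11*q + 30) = (q - 7)/(q - 5)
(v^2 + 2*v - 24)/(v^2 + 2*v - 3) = (v^2 + 2*v - 24)/(v^2 + 2*v - 3)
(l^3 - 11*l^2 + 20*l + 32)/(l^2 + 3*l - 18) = (l^3 - 11*l^2 + 20*l + 32)/(l^2 + 3*l - 18)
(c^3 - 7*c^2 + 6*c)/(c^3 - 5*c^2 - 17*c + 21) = c*(c - 6)/(c^2 - 4*c - 21)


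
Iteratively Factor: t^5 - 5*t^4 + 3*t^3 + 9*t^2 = (t - 3)*(t^4 - 2*t^3 - 3*t^2) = (t - 3)^2*(t^3 + t^2) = t*(t - 3)^2*(t^2 + t) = t^2*(t - 3)^2*(t + 1)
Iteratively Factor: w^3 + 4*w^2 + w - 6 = (w - 1)*(w^2 + 5*w + 6) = (w - 1)*(w + 3)*(w + 2)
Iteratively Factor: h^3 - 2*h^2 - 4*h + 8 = (h + 2)*(h^2 - 4*h + 4) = (h - 2)*(h + 2)*(h - 2)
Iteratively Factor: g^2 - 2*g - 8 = (g + 2)*(g - 4)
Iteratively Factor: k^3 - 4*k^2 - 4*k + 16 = (k - 2)*(k^2 - 2*k - 8) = (k - 4)*(k - 2)*(k + 2)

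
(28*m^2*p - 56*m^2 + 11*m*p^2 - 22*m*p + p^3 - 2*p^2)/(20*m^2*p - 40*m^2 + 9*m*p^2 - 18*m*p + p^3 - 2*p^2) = (7*m + p)/(5*m + p)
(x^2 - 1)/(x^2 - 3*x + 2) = (x + 1)/(x - 2)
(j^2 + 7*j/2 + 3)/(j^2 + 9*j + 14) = (j + 3/2)/(j + 7)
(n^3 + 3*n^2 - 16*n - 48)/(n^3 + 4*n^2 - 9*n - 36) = (n - 4)/(n - 3)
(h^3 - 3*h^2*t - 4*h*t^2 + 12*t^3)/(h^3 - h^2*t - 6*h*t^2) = (h - 2*t)/h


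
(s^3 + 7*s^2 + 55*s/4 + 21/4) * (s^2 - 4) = s^5 + 7*s^4 + 39*s^3/4 - 91*s^2/4 - 55*s - 21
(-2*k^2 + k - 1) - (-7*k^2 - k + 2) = 5*k^2 + 2*k - 3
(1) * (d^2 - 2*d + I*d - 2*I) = d^2 - 2*d + I*d - 2*I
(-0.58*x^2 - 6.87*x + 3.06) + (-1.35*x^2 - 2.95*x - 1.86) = -1.93*x^2 - 9.82*x + 1.2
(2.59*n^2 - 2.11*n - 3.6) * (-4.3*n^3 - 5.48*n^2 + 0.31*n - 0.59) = -11.137*n^5 - 5.1202*n^4 + 27.8457*n^3 + 17.5458*n^2 + 0.1289*n + 2.124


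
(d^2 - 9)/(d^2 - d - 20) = (9 - d^2)/(-d^2 + d + 20)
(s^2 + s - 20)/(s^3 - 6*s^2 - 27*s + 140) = 1/(s - 7)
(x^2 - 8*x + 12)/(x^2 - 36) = (x - 2)/(x + 6)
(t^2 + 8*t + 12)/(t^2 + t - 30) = (t + 2)/(t - 5)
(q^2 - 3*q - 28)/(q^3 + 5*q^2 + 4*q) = (q - 7)/(q*(q + 1))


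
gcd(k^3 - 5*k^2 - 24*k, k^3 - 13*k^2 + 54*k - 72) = 1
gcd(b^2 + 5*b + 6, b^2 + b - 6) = b + 3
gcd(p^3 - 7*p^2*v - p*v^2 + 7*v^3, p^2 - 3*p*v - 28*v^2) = p - 7*v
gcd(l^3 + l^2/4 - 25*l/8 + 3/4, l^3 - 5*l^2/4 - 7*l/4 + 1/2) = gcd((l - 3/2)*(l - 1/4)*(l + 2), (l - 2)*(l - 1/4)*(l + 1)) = l - 1/4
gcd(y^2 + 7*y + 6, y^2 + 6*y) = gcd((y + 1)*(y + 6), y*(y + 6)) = y + 6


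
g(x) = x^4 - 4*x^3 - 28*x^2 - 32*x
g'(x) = 4*x^3 - 12*x^2 - 56*x - 32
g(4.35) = -640.22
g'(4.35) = -173.42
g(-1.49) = 3.68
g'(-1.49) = 11.57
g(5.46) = -771.80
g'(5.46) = -44.41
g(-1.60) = 2.46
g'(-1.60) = 10.50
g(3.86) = -548.76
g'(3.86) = -196.91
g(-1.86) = 0.36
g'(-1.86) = 4.91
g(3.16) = -407.22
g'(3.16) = -202.57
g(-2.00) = 0.00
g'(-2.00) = 0.00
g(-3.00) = 33.00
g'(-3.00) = -80.00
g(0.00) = 0.00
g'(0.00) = -32.00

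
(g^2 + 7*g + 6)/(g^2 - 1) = (g + 6)/(g - 1)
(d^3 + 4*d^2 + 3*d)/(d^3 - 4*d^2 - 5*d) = (d + 3)/(d - 5)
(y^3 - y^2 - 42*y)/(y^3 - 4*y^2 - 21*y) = (y + 6)/(y + 3)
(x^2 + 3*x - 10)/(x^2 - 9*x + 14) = (x + 5)/(x - 7)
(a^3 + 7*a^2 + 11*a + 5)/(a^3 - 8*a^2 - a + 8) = (a^2 + 6*a + 5)/(a^2 - 9*a + 8)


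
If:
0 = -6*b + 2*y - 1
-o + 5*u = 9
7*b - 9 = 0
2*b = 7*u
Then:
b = 9/7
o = -351/49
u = 18/49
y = 61/14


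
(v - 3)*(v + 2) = v^2 - v - 6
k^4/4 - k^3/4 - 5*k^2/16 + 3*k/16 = k*(k/4 + 1/4)*(k - 3/2)*(k - 1/2)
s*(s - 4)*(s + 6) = s^3 + 2*s^2 - 24*s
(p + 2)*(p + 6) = p^2 + 8*p + 12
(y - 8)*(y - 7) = y^2 - 15*y + 56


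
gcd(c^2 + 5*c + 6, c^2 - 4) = c + 2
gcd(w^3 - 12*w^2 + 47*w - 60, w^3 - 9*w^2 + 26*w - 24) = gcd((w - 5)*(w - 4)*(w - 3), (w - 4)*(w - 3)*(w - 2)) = w^2 - 7*w + 12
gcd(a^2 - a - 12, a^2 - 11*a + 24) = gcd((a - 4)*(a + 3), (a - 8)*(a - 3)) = 1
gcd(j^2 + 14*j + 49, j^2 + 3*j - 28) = j + 7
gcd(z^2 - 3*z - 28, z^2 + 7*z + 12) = z + 4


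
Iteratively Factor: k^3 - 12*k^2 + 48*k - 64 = (k - 4)*(k^2 - 8*k + 16) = (k - 4)^2*(k - 4)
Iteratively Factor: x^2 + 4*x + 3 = (x + 3)*(x + 1)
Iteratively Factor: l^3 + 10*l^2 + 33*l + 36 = (l + 4)*(l^2 + 6*l + 9) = (l + 3)*(l + 4)*(l + 3)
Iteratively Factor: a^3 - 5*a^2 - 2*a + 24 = (a - 4)*(a^2 - a - 6) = (a - 4)*(a - 3)*(a + 2)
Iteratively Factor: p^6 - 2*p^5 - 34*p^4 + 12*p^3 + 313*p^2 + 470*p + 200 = (p - 5)*(p^5 + 3*p^4 - 19*p^3 - 83*p^2 - 102*p - 40) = (p - 5)^2*(p^4 + 8*p^3 + 21*p^2 + 22*p + 8) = (p - 5)^2*(p + 4)*(p^3 + 4*p^2 + 5*p + 2) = (p - 5)^2*(p + 1)*(p + 4)*(p^2 + 3*p + 2) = (p - 5)^2*(p + 1)*(p + 2)*(p + 4)*(p + 1)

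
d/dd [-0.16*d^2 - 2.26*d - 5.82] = -0.32*d - 2.26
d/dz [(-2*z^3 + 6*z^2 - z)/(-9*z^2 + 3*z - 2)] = (18*z^4 - 12*z^3 + 21*z^2 - 24*z + 2)/(81*z^4 - 54*z^3 + 45*z^2 - 12*z + 4)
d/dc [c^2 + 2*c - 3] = 2*c + 2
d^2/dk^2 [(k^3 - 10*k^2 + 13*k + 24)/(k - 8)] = 2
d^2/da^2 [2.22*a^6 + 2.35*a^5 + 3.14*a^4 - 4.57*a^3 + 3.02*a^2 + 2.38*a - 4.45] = 66.6*a^4 + 47.0*a^3 + 37.68*a^2 - 27.42*a + 6.04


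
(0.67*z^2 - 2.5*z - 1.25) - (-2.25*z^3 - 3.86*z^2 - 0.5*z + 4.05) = 2.25*z^3 + 4.53*z^2 - 2.0*z - 5.3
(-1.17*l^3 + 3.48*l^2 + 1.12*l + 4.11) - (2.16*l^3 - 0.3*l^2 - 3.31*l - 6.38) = -3.33*l^3 + 3.78*l^2 + 4.43*l + 10.49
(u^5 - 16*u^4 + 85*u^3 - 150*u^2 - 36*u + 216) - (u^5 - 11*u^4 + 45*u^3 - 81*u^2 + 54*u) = -5*u^4 + 40*u^3 - 69*u^2 - 90*u + 216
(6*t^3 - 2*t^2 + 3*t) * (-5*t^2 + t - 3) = -30*t^5 + 16*t^4 - 35*t^3 + 9*t^2 - 9*t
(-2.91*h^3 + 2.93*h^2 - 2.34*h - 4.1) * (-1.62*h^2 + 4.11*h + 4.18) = 4.7142*h^5 - 16.7067*h^4 + 3.6693*h^3 + 9.272*h^2 - 26.6322*h - 17.138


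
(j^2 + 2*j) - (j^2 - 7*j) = 9*j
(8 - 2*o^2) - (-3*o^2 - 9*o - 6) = o^2 + 9*o + 14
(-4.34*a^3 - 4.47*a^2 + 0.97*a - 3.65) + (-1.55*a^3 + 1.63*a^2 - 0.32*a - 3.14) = -5.89*a^3 - 2.84*a^2 + 0.65*a - 6.79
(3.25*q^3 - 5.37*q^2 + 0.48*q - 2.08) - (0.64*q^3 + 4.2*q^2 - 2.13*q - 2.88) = 2.61*q^3 - 9.57*q^2 + 2.61*q + 0.8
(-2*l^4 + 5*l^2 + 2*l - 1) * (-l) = 2*l^5 - 5*l^3 - 2*l^2 + l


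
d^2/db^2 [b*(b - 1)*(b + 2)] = 6*b + 2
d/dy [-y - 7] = -1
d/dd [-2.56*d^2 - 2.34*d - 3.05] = -5.12*d - 2.34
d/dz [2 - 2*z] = -2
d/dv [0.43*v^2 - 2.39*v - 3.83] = 0.86*v - 2.39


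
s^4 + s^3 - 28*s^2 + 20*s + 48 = (s - 4)*(s - 2)*(s + 1)*(s + 6)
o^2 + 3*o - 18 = (o - 3)*(o + 6)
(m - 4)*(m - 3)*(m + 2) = m^3 - 5*m^2 - 2*m + 24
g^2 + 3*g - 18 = (g - 3)*(g + 6)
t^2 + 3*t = t*(t + 3)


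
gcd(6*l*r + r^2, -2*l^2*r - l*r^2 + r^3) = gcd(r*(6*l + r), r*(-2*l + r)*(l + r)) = r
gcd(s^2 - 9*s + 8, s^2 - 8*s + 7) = s - 1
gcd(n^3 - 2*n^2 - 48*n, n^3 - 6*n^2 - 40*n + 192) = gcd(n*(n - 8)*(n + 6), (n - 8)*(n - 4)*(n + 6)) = n^2 - 2*n - 48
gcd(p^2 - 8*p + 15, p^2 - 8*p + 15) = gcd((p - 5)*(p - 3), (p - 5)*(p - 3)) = p^2 - 8*p + 15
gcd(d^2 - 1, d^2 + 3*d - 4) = d - 1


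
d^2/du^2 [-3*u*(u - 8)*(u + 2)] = 36 - 18*u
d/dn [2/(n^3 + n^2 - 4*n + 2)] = 2*(-3*n^2 - 2*n + 4)/(n^3 + n^2 - 4*n + 2)^2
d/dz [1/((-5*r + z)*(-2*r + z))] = (7*r - 2*z)/((2*r - z)^2*(5*r - z)^2)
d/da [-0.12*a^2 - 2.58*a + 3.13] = -0.24*a - 2.58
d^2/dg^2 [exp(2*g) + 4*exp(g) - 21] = 4*(exp(g) + 1)*exp(g)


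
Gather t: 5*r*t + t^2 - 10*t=t^2 + t*(5*r - 10)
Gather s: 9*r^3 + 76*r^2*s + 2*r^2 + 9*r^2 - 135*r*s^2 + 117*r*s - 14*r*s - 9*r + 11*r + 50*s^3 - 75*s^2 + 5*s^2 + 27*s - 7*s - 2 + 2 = 9*r^3 + 11*r^2 + 2*r + 50*s^3 + s^2*(-135*r - 70) + s*(76*r^2 + 103*r + 20)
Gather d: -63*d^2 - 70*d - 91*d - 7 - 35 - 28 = -63*d^2 - 161*d - 70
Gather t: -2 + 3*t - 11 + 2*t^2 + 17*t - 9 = 2*t^2 + 20*t - 22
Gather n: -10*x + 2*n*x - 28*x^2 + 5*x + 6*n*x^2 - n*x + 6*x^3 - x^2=n*(6*x^2 + x) + 6*x^3 - 29*x^2 - 5*x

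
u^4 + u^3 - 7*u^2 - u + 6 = (u - 2)*(u - 1)*(u + 1)*(u + 3)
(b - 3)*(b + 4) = b^2 + b - 12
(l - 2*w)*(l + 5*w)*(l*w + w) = l^3*w + 3*l^2*w^2 + l^2*w - 10*l*w^3 + 3*l*w^2 - 10*w^3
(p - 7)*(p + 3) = p^2 - 4*p - 21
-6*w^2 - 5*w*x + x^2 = (-6*w + x)*(w + x)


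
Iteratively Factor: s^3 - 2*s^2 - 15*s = (s)*(s^2 - 2*s - 15) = s*(s - 5)*(s + 3)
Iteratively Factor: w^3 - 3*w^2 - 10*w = (w + 2)*(w^2 - 5*w) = (w - 5)*(w + 2)*(w)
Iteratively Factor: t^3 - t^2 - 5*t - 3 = (t + 1)*(t^2 - 2*t - 3) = (t - 3)*(t + 1)*(t + 1)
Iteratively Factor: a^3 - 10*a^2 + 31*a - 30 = (a - 5)*(a^2 - 5*a + 6) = (a - 5)*(a - 3)*(a - 2)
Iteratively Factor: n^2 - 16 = (n + 4)*(n - 4)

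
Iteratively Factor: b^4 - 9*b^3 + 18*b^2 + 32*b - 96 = (b + 2)*(b^3 - 11*b^2 + 40*b - 48) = (b - 4)*(b + 2)*(b^2 - 7*b + 12) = (b - 4)*(b - 3)*(b + 2)*(b - 4)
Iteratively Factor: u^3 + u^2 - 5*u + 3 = (u - 1)*(u^2 + 2*u - 3) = (u - 1)^2*(u + 3)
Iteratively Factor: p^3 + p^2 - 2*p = (p)*(p^2 + p - 2) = p*(p - 1)*(p + 2)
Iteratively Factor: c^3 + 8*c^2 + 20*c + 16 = (c + 2)*(c^2 + 6*c + 8) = (c + 2)^2*(c + 4)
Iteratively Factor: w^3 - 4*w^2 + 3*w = (w - 3)*(w^2 - w) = (w - 3)*(w - 1)*(w)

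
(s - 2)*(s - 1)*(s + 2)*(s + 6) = s^4 + 5*s^3 - 10*s^2 - 20*s + 24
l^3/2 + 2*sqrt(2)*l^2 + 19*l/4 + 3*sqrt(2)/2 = (l/2 + sqrt(2))*(l + sqrt(2)/2)*(l + 3*sqrt(2)/2)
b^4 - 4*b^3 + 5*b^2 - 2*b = b*(b - 2)*(b - 1)^2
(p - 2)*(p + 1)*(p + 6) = p^3 + 5*p^2 - 8*p - 12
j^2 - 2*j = j*(j - 2)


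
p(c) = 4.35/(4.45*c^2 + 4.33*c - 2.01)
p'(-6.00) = 0.01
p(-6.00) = 0.03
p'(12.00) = -0.00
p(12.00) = 0.01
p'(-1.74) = 3.14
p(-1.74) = 1.11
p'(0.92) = -1.65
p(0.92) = 0.76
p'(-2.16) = 0.73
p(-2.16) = 0.46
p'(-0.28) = -0.97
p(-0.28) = -1.51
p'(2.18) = -0.13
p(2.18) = 0.15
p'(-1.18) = 31.50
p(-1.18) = -4.71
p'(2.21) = -0.12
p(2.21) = 0.15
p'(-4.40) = 0.04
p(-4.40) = 0.07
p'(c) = 4.35*(-8.9*c - 4.33)/(4.45*c^2 + 4.33*c - 2.01)^2 = (-38.715*c - 18.8355)/(4.45*c^2 + 4.33*c - 2.01)^2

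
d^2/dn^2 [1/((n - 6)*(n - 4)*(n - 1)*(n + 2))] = 2*(10*n^6 - 135*n^5 + 594*n^4 - 776*n^3 - 468*n^2 + 288*n + 2512)/(n^12 - 27*n^11 + 279*n^10 - 1245*n^9 + 828*n^8 + 12564*n^7 - 36096*n^6 - 14832*n^5 + 169920*n^4 - 129088*n^3 - 195840*n^2 + 304128*n - 110592)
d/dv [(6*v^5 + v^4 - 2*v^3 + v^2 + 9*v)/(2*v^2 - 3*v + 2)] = (36*v^6 - 68*v^5 + 47*v^4 + 20*v^3 - 33*v^2 + 4*v + 18)/(4*v^4 - 12*v^3 + 17*v^2 - 12*v + 4)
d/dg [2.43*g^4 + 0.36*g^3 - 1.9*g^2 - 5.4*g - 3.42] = 9.72*g^3 + 1.08*g^2 - 3.8*g - 5.4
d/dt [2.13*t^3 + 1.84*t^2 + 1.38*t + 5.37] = 6.39*t^2 + 3.68*t + 1.38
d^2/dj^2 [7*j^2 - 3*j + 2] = 14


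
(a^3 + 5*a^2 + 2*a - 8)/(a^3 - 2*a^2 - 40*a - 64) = (a - 1)/(a - 8)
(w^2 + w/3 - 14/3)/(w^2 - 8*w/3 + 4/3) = (3*w + 7)/(3*w - 2)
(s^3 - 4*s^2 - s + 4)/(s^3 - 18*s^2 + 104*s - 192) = (s^2 - 1)/(s^2 - 14*s + 48)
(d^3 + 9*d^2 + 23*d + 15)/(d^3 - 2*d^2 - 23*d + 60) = (d^2 + 4*d + 3)/(d^2 - 7*d + 12)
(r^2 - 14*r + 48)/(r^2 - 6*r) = (r - 8)/r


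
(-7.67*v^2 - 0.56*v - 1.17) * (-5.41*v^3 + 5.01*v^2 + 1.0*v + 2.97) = 41.4947*v^5 - 35.3971*v^4 - 4.1459*v^3 - 29.2016*v^2 - 2.8332*v - 3.4749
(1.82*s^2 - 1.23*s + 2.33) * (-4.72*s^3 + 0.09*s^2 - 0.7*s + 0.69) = -8.5904*s^5 + 5.9694*s^4 - 12.3823*s^3 + 2.3265*s^2 - 2.4797*s + 1.6077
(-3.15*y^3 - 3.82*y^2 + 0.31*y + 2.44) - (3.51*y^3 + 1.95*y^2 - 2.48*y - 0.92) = -6.66*y^3 - 5.77*y^2 + 2.79*y + 3.36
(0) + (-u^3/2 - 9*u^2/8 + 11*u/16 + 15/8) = -u^3/2 - 9*u^2/8 + 11*u/16 + 15/8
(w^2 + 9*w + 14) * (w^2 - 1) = w^4 + 9*w^3 + 13*w^2 - 9*w - 14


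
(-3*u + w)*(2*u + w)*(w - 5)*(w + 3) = -6*u^2*w^2 + 12*u^2*w + 90*u^2 - u*w^3 + 2*u*w^2 + 15*u*w + w^4 - 2*w^3 - 15*w^2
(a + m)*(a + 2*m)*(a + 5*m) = a^3 + 8*a^2*m + 17*a*m^2 + 10*m^3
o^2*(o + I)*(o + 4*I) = o^4 + 5*I*o^3 - 4*o^2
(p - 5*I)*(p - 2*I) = p^2 - 7*I*p - 10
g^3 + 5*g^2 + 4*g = g*(g + 1)*(g + 4)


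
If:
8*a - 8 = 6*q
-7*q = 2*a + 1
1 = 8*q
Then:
No Solution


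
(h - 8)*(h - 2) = h^2 - 10*h + 16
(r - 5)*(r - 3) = r^2 - 8*r + 15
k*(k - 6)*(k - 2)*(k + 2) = k^4 - 6*k^3 - 4*k^2 + 24*k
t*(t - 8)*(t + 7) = t^3 - t^2 - 56*t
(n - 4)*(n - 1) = n^2 - 5*n + 4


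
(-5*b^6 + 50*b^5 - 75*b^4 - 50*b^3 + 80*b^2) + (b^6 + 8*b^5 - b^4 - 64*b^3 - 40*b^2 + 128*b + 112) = -4*b^6 + 58*b^5 - 76*b^4 - 114*b^3 + 40*b^2 + 128*b + 112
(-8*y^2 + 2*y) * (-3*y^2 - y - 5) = 24*y^4 + 2*y^3 + 38*y^2 - 10*y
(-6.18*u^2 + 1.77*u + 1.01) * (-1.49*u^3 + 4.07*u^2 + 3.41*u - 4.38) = 9.2082*u^5 - 27.7899*u^4 - 15.3748*u^3 + 37.2148*u^2 - 4.3085*u - 4.4238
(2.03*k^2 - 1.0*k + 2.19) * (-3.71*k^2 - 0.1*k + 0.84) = -7.5313*k^4 + 3.507*k^3 - 6.3197*k^2 - 1.059*k + 1.8396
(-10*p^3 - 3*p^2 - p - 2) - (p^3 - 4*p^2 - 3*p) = -11*p^3 + p^2 + 2*p - 2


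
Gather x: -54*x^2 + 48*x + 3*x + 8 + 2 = -54*x^2 + 51*x + 10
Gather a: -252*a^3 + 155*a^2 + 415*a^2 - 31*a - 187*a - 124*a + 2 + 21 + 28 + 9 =-252*a^3 + 570*a^2 - 342*a + 60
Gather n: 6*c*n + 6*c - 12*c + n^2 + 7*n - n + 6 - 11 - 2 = -6*c + n^2 + n*(6*c + 6) - 7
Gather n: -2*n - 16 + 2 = -2*n - 14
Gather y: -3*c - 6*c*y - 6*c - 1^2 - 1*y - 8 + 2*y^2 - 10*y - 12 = -9*c + 2*y^2 + y*(-6*c - 11) - 21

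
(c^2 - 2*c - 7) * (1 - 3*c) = -3*c^3 + 7*c^2 + 19*c - 7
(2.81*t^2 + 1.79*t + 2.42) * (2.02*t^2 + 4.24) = 5.6762*t^4 + 3.6158*t^3 + 16.8028*t^2 + 7.5896*t + 10.2608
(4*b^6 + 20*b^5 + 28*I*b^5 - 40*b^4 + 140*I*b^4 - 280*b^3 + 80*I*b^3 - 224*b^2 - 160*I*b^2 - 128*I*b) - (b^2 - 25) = 4*b^6 + 20*b^5 + 28*I*b^5 - 40*b^4 + 140*I*b^4 - 280*b^3 + 80*I*b^3 - 225*b^2 - 160*I*b^2 - 128*I*b + 25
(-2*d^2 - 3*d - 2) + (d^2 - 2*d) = -d^2 - 5*d - 2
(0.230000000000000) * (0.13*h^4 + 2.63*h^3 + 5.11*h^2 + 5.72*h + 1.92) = 0.0299*h^4 + 0.6049*h^3 + 1.1753*h^2 + 1.3156*h + 0.4416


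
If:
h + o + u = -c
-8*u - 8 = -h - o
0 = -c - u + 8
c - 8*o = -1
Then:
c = 10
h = -75/8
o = 11/8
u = -2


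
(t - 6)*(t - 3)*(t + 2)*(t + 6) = t^4 - t^3 - 42*t^2 + 36*t + 216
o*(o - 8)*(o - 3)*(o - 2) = o^4 - 13*o^3 + 46*o^2 - 48*o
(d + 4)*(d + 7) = d^2 + 11*d + 28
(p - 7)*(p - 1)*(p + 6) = p^3 - 2*p^2 - 41*p + 42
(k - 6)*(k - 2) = k^2 - 8*k + 12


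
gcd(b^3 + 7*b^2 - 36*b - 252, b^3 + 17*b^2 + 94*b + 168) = b^2 + 13*b + 42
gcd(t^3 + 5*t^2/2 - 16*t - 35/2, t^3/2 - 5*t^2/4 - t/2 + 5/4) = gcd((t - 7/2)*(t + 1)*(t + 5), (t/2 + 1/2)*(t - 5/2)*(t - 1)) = t + 1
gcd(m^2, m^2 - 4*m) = m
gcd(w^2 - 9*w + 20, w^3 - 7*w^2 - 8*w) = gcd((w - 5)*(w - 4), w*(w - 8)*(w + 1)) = 1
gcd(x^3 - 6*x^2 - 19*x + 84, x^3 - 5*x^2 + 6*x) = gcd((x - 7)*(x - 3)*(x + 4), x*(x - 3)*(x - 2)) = x - 3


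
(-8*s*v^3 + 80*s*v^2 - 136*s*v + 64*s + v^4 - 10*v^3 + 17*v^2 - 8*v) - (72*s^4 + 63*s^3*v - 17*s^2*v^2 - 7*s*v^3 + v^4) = -72*s^4 - 63*s^3*v + 17*s^2*v^2 - s*v^3 + 80*s*v^2 - 136*s*v + 64*s - 10*v^3 + 17*v^2 - 8*v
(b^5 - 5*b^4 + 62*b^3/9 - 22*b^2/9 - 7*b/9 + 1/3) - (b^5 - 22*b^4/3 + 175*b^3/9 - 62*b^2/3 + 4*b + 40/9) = 7*b^4/3 - 113*b^3/9 + 164*b^2/9 - 43*b/9 - 37/9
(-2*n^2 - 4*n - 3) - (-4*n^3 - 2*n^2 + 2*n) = 4*n^3 - 6*n - 3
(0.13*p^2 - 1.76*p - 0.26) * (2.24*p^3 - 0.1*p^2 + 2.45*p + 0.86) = 0.2912*p^5 - 3.9554*p^4 - 0.0879*p^3 - 4.1742*p^2 - 2.1506*p - 0.2236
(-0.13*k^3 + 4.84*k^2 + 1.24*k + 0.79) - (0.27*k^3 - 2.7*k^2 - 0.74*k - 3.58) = -0.4*k^3 + 7.54*k^2 + 1.98*k + 4.37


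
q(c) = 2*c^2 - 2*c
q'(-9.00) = -38.00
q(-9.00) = 180.00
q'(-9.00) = -38.00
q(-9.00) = 180.00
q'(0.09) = -1.64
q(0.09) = -0.16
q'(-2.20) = -10.80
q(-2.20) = 14.08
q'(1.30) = 3.20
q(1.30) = 0.78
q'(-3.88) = -17.52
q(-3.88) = 37.87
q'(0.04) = -1.84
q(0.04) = -0.08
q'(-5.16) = -22.64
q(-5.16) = 63.57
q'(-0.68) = -4.72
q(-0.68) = 2.28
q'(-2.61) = -12.44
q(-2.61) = 18.84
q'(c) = 4*c - 2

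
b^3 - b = b*(b - 1)*(b + 1)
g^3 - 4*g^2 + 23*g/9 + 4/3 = (g - 3)*(g - 4/3)*(g + 1/3)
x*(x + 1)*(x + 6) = x^3 + 7*x^2 + 6*x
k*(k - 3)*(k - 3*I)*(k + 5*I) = k^4 - 3*k^3 + 2*I*k^3 + 15*k^2 - 6*I*k^2 - 45*k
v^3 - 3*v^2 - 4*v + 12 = (v - 3)*(v - 2)*(v + 2)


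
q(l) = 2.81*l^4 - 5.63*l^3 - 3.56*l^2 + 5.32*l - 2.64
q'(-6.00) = -2987.84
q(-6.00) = 4695.12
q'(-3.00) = -428.81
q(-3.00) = 328.98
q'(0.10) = 4.45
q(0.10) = -2.15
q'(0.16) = 3.79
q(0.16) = -1.90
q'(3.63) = 294.55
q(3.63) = 188.37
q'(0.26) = 2.52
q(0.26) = -1.58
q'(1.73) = 0.65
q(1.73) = -8.07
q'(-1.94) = -126.50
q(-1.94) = 54.55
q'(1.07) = -7.87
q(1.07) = -4.24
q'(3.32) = 206.83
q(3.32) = 111.15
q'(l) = 11.24*l^3 - 16.89*l^2 - 7.12*l + 5.32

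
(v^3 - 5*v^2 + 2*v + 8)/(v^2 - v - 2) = v - 4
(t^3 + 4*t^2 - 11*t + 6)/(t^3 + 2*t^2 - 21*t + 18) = (t - 1)/(t - 3)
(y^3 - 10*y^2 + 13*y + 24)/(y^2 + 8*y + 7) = (y^2 - 11*y + 24)/(y + 7)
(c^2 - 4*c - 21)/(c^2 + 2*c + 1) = (c^2 - 4*c - 21)/(c^2 + 2*c + 1)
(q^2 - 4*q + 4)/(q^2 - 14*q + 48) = (q^2 - 4*q + 4)/(q^2 - 14*q + 48)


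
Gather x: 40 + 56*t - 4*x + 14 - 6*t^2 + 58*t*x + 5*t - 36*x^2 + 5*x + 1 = -6*t^2 + 61*t - 36*x^2 + x*(58*t + 1) + 55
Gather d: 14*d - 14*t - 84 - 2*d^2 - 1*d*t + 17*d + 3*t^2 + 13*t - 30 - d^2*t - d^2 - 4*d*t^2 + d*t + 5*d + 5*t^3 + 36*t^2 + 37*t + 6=d^2*(-t - 3) + d*(36 - 4*t^2) + 5*t^3 + 39*t^2 + 36*t - 108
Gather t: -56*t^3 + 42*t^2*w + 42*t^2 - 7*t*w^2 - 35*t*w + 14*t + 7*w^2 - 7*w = -56*t^3 + t^2*(42*w + 42) + t*(-7*w^2 - 35*w + 14) + 7*w^2 - 7*w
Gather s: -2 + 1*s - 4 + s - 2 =2*s - 8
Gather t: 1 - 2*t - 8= -2*t - 7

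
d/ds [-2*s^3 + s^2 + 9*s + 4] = -6*s^2 + 2*s + 9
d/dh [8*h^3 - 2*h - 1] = 24*h^2 - 2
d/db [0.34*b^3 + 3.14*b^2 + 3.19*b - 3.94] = 1.02*b^2 + 6.28*b + 3.19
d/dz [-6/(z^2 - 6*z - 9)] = 12*(z - 3)/(-z^2 + 6*z + 9)^2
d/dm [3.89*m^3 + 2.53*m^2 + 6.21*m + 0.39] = 11.67*m^2 + 5.06*m + 6.21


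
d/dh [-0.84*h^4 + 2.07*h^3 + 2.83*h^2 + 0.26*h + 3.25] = -3.36*h^3 + 6.21*h^2 + 5.66*h + 0.26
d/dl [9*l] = 9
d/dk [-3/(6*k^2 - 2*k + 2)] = 3*(6*k - 1)/(2*(3*k^2 - k + 1)^2)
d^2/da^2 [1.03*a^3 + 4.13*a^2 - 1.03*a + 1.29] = 6.18*a + 8.26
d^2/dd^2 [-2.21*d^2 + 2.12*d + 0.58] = -4.42000000000000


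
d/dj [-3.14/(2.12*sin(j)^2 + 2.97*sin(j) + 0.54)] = (13.3136*sin(j) + 9.3258)*cos(j)/(2.12*sin(j)^2 + 2.97*sin(j) + 0.54)^2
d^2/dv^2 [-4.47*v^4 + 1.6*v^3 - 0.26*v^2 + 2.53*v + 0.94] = -53.64*v^2 + 9.6*v - 0.52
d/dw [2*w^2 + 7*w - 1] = 4*w + 7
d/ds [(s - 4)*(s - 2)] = 2*s - 6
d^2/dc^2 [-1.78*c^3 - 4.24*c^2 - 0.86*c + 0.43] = -10.68*c - 8.48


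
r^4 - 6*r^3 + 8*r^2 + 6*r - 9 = (r - 3)^2*(r - 1)*(r + 1)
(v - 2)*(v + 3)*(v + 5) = v^3 + 6*v^2 - v - 30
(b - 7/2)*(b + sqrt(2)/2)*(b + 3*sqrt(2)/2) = b^3 - 7*b^2/2 + 2*sqrt(2)*b^2 - 7*sqrt(2)*b + 3*b/2 - 21/4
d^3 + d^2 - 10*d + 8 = (d - 2)*(d - 1)*(d + 4)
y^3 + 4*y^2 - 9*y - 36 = (y - 3)*(y + 3)*(y + 4)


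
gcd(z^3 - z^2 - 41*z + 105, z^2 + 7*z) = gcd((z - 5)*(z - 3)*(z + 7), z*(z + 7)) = z + 7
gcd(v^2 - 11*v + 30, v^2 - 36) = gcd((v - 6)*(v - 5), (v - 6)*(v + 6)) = v - 6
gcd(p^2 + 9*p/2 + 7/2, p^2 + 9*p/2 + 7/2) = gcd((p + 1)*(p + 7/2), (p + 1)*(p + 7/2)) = p^2 + 9*p/2 + 7/2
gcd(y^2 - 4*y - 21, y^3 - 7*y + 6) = y + 3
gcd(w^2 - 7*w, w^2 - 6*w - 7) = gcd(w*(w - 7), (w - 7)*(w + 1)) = w - 7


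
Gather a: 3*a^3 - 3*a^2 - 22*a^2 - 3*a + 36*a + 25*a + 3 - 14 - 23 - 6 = 3*a^3 - 25*a^2 + 58*a - 40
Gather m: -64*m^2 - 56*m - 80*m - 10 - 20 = -64*m^2 - 136*m - 30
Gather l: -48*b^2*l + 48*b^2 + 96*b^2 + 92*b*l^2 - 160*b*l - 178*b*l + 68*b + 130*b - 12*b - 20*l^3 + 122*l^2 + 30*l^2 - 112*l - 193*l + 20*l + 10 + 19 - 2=144*b^2 + 186*b - 20*l^3 + l^2*(92*b + 152) + l*(-48*b^2 - 338*b - 285) + 27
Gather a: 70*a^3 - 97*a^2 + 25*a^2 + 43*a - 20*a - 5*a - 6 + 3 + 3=70*a^3 - 72*a^2 + 18*a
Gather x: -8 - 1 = -9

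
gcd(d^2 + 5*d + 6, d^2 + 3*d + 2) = d + 2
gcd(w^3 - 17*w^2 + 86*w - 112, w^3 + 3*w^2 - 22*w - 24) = 1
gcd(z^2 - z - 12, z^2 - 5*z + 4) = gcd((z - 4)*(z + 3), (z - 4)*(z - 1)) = z - 4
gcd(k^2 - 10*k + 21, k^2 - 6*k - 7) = k - 7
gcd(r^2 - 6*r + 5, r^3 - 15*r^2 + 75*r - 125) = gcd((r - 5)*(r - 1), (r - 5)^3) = r - 5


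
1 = 1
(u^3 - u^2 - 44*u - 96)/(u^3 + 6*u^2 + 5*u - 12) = (u - 8)/(u - 1)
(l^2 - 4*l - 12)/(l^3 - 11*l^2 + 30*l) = (l + 2)/(l*(l - 5))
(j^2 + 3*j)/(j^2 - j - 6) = j*(j + 3)/(j^2 - j - 6)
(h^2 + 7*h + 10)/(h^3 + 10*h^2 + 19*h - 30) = (h + 2)/(h^2 + 5*h - 6)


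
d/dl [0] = 0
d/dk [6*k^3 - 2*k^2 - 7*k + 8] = 18*k^2 - 4*k - 7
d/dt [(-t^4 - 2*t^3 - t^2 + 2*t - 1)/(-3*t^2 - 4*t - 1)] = 2*(3*t^5 + 9*t^4 + 10*t^3 + 8*t^2 - 2*t - 3)/(9*t^4 + 24*t^3 + 22*t^2 + 8*t + 1)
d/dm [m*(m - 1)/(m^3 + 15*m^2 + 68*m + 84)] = (-m^4 + 2*m^3 + 83*m^2 + 168*m - 84)/(m^6 + 30*m^5 + 361*m^4 + 2208*m^3 + 7144*m^2 + 11424*m + 7056)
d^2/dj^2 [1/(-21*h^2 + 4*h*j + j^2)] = 2*(21*h^2 - 4*h*j - j^2 + 4*(2*h + j)^2)/(-21*h^2 + 4*h*j + j^2)^3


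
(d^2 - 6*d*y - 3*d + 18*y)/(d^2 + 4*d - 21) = (d - 6*y)/(d + 7)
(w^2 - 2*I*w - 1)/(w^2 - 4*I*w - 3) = (w - I)/(w - 3*I)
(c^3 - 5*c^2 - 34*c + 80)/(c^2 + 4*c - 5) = (c^2 - 10*c + 16)/(c - 1)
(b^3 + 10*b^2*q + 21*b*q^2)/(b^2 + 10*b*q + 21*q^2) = b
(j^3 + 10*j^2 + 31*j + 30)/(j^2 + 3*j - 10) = (j^2 + 5*j + 6)/(j - 2)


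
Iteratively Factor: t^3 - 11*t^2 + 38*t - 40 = (t - 5)*(t^2 - 6*t + 8) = (t - 5)*(t - 2)*(t - 4)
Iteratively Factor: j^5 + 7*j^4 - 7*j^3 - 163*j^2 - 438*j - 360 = (j + 4)*(j^4 + 3*j^3 - 19*j^2 - 87*j - 90) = (j + 3)*(j + 4)*(j^3 - 19*j - 30) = (j + 3)^2*(j + 4)*(j^2 - 3*j - 10) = (j + 2)*(j + 3)^2*(j + 4)*(j - 5)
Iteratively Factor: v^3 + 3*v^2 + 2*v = (v + 1)*(v^2 + 2*v) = v*(v + 1)*(v + 2)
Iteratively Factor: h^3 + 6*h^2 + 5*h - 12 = (h - 1)*(h^2 + 7*h + 12) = (h - 1)*(h + 4)*(h + 3)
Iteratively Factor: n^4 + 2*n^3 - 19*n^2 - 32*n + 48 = (n + 3)*(n^3 - n^2 - 16*n + 16) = (n - 1)*(n + 3)*(n^2 - 16) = (n - 1)*(n + 3)*(n + 4)*(n - 4)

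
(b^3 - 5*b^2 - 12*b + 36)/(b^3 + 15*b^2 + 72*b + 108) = (b^2 - 8*b + 12)/(b^2 + 12*b + 36)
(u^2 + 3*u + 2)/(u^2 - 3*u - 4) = (u + 2)/(u - 4)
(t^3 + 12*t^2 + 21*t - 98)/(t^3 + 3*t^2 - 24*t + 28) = (t + 7)/(t - 2)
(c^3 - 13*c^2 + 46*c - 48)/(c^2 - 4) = (c^2 - 11*c + 24)/(c + 2)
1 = 1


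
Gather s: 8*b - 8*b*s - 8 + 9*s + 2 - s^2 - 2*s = 8*b - s^2 + s*(7 - 8*b) - 6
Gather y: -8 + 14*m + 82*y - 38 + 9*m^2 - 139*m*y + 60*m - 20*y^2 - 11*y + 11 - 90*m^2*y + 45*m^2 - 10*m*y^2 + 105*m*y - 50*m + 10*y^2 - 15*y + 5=54*m^2 + 24*m + y^2*(-10*m - 10) + y*(-90*m^2 - 34*m + 56) - 30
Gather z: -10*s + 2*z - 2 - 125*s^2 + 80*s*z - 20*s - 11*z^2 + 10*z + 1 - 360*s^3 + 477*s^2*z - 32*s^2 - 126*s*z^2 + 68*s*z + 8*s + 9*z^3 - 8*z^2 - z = -360*s^3 - 157*s^2 - 22*s + 9*z^3 + z^2*(-126*s - 19) + z*(477*s^2 + 148*s + 11) - 1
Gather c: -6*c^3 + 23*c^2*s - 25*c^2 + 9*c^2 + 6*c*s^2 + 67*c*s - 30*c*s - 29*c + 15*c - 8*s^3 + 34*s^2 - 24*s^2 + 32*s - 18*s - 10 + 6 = -6*c^3 + c^2*(23*s - 16) + c*(6*s^2 + 37*s - 14) - 8*s^3 + 10*s^2 + 14*s - 4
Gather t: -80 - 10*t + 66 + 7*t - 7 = -3*t - 21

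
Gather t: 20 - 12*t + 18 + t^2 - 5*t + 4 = t^2 - 17*t + 42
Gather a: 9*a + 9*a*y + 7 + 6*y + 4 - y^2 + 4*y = a*(9*y + 9) - y^2 + 10*y + 11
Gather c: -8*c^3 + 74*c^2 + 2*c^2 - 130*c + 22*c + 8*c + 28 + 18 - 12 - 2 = -8*c^3 + 76*c^2 - 100*c + 32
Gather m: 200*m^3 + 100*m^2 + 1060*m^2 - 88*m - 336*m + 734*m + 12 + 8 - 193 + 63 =200*m^3 + 1160*m^2 + 310*m - 110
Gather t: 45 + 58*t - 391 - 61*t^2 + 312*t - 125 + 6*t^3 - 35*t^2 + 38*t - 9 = 6*t^3 - 96*t^2 + 408*t - 480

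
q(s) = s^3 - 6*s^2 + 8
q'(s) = 3*s^2 - 12*s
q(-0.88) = 2.67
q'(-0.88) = 12.88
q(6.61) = 34.65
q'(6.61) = 51.76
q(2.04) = -8.48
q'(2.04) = -12.00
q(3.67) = -23.38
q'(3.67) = -3.63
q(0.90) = 3.87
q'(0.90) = -8.37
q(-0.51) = 6.31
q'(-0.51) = 6.90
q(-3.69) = -123.94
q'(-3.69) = 85.13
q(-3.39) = -99.91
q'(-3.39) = 75.16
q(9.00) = 251.00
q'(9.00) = 135.00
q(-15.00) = -4717.00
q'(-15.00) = 855.00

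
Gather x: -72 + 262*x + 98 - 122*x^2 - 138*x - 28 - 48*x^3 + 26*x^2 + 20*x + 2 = -48*x^3 - 96*x^2 + 144*x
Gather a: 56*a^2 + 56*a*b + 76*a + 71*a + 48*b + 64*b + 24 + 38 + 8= 56*a^2 + a*(56*b + 147) + 112*b + 70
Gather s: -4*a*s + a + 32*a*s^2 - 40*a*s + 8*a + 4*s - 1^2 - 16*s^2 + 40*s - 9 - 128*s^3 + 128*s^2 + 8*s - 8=9*a - 128*s^3 + s^2*(32*a + 112) + s*(52 - 44*a) - 18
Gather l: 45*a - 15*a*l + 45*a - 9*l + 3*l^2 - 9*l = 90*a + 3*l^2 + l*(-15*a - 18)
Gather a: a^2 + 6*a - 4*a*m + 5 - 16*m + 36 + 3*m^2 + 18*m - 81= a^2 + a*(6 - 4*m) + 3*m^2 + 2*m - 40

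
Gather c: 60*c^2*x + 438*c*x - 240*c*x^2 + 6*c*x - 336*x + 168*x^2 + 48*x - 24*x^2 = 60*c^2*x + c*(-240*x^2 + 444*x) + 144*x^2 - 288*x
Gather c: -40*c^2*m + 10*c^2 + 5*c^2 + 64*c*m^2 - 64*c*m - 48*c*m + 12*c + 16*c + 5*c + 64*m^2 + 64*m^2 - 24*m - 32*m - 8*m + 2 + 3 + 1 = c^2*(15 - 40*m) + c*(64*m^2 - 112*m + 33) + 128*m^2 - 64*m + 6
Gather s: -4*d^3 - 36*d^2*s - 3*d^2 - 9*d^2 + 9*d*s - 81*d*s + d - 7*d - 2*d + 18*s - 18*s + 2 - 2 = -4*d^3 - 12*d^2 - 8*d + s*(-36*d^2 - 72*d)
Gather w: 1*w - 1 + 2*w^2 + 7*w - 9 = 2*w^2 + 8*w - 10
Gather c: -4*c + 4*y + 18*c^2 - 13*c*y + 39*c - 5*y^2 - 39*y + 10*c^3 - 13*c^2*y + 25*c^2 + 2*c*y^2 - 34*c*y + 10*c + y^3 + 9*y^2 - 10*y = 10*c^3 + c^2*(43 - 13*y) + c*(2*y^2 - 47*y + 45) + y^3 + 4*y^2 - 45*y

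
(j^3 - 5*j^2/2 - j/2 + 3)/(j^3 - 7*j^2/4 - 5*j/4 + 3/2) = 2*(2*j - 3)/(4*j - 3)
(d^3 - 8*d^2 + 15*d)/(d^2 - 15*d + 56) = d*(d^2 - 8*d + 15)/(d^2 - 15*d + 56)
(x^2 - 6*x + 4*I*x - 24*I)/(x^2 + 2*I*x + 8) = (x - 6)/(x - 2*I)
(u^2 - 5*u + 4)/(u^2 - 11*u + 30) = (u^2 - 5*u + 4)/(u^2 - 11*u + 30)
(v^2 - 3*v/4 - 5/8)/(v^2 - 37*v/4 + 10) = (v + 1/2)/(v - 8)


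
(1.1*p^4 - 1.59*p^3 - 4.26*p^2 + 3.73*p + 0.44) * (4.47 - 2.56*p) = -2.816*p^5 + 8.9874*p^4 + 3.7983*p^3 - 28.591*p^2 + 15.5467*p + 1.9668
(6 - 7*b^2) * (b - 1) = -7*b^3 + 7*b^2 + 6*b - 6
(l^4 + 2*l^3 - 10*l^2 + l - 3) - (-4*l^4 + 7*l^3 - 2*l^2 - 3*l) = 5*l^4 - 5*l^3 - 8*l^2 + 4*l - 3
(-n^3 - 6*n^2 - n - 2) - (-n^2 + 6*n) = -n^3 - 5*n^2 - 7*n - 2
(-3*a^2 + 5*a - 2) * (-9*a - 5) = 27*a^3 - 30*a^2 - 7*a + 10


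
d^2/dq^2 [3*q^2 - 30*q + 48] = 6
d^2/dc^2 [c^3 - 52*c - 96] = 6*c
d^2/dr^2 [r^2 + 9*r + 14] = 2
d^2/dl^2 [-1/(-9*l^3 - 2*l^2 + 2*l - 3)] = 2*(-(27*l + 2)*(9*l^3 + 2*l^2 - 2*l + 3) + (27*l^2 + 4*l - 2)^2)/(9*l^3 + 2*l^2 - 2*l + 3)^3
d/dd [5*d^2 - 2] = 10*d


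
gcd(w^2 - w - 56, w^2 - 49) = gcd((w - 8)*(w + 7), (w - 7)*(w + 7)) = w + 7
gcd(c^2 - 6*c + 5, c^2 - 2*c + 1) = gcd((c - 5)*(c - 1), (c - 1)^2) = c - 1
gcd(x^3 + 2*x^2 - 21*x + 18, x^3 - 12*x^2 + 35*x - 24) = x^2 - 4*x + 3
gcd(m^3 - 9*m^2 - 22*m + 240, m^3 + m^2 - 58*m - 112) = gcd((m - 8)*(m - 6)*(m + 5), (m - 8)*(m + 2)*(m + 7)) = m - 8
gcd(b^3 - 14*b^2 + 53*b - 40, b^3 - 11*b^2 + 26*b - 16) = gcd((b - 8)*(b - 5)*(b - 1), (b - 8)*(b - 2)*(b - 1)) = b^2 - 9*b + 8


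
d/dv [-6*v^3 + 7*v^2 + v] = -18*v^2 + 14*v + 1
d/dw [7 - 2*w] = -2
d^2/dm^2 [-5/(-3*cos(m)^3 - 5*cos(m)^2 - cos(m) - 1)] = 5*((13*cos(m) + 40*cos(2*m) + 27*cos(3*m))*(3*cos(m)^3 + 5*cos(m)^2 + cos(m) + 1)/4 + 2*(9*cos(m)^2 + 10*cos(m) + 1)^2*sin(m)^2)/(3*cos(m)^3 + 5*cos(m)^2 + cos(m) + 1)^3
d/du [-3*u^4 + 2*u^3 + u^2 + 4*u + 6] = -12*u^3 + 6*u^2 + 2*u + 4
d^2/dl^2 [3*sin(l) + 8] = -3*sin(l)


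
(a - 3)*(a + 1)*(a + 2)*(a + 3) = a^4 + 3*a^3 - 7*a^2 - 27*a - 18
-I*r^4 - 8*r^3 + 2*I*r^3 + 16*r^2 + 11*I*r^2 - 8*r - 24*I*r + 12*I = (r - 1)*(r - 6*I)*(r - 2*I)*(-I*r + I)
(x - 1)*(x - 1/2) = x^2 - 3*x/2 + 1/2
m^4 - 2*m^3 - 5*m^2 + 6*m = m*(m - 3)*(m - 1)*(m + 2)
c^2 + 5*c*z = c*(c + 5*z)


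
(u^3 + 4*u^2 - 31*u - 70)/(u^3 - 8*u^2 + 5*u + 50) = (u + 7)/(u - 5)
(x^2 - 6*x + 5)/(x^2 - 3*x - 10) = (x - 1)/(x + 2)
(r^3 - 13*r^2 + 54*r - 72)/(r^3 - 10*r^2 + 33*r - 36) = (r - 6)/(r - 3)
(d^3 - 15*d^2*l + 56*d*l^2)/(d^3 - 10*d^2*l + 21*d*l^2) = (d - 8*l)/(d - 3*l)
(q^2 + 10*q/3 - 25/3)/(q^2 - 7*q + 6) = (3*q^2 + 10*q - 25)/(3*(q^2 - 7*q + 6))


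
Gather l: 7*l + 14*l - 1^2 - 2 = 21*l - 3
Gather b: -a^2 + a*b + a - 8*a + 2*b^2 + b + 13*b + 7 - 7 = -a^2 - 7*a + 2*b^2 + b*(a + 14)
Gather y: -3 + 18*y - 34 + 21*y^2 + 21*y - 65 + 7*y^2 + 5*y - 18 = 28*y^2 + 44*y - 120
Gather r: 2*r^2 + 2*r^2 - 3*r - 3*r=4*r^2 - 6*r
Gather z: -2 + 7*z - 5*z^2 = -5*z^2 + 7*z - 2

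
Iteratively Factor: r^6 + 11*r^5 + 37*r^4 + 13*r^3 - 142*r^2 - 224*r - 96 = (r + 4)*(r^5 + 7*r^4 + 9*r^3 - 23*r^2 - 50*r - 24) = (r + 1)*(r + 4)*(r^4 + 6*r^3 + 3*r^2 - 26*r - 24) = (r - 2)*(r + 1)*(r + 4)*(r^3 + 8*r^2 + 19*r + 12) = (r - 2)*(r + 1)*(r + 4)^2*(r^2 + 4*r + 3) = (r - 2)*(r + 1)^2*(r + 4)^2*(r + 3)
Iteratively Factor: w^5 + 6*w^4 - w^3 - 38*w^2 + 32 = (w + 4)*(w^4 + 2*w^3 - 9*w^2 - 2*w + 8) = (w - 2)*(w + 4)*(w^3 + 4*w^2 - w - 4) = (w - 2)*(w + 1)*(w + 4)*(w^2 + 3*w - 4) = (w - 2)*(w - 1)*(w + 1)*(w + 4)*(w + 4)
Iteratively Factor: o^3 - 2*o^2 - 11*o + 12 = (o + 3)*(o^2 - 5*o + 4) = (o - 4)*(o + 3)*(o - 1)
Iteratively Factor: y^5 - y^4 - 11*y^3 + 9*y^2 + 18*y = (y - 2)*(y^4 + y^3 - 9*y^2 - 9*y) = (y - 3)*(y - 2)*(y^3 + 4*y^2 + 3*y) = y*(y - 3)*(y - 2)*(y^2 + 4*y + 3) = y*(y - 3)*(y - 2)*(y + 3)*(y + 1)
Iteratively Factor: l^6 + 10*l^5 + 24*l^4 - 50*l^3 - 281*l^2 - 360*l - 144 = (l + 4)*(l^5 + 6*l^4 - 50*l^2 - 81*l - 36) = (l + 1)*(l + 4)*(l^4 + 5*l^3 - 5*l^2 - 45*l - 36) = (l + 1)^2*(l + 4)*(l^3 + 4*l^2 - 9*l - 36) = (l + 1)^2*(l + 3)*(l + 4)*(l^2 + l - 12) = (l - 3)*(l + 1)^2*(l + 3)*(l + 4)*(l + 4)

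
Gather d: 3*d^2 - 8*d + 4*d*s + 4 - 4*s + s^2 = 3*d^2 + d*(4*s - 8) + s^2 - 4*s + 4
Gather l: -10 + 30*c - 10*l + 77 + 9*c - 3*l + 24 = 39*c - 13*l + 91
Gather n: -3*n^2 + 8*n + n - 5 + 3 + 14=-3*n^2 + 9*n + 12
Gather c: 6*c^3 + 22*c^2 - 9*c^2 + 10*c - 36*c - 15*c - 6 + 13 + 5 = 6*c^3 + 13*c^2 - 41*c + 12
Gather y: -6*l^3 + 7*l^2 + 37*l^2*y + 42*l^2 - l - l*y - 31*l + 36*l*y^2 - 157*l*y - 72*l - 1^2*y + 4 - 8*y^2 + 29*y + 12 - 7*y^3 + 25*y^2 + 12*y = -6*l^3 + 49*l^2 - 104*l - 7*y^3 + y^2*(36*l + 17) + y*(37*l^2 - 158*l + 40) + 16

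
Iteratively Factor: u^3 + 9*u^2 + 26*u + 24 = (u + 3)*(u^2 + 6*u + 8) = (u + 2)*(u + 3)*(u + 4)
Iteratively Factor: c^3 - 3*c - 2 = (c + 1)*(c^2 - c - 2) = (c - 2)*(c + 1)*(c + 1)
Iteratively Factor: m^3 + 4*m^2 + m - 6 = (m - 1)*(m^2 + 5*m + 6) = (m - 1)*(m + 3)*(m + 2)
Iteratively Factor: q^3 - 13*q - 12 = (q - 4)*(q^2 + 4*q + 3) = (q - 4)*(q + 1)*(q + 3)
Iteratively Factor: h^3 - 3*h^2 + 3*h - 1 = (h - 1)*(h^2 - 2*h + 1) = (h - 1)^2*(h - 1)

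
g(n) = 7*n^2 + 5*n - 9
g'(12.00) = 173.00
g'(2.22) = 36.08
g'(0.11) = 6.54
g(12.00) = 1059.00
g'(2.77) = 43.78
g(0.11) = -8.37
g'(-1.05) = -9.70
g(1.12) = 5.38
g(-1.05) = -6.53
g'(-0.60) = -3.40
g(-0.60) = -9.48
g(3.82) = 112.25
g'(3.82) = 58.48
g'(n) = 14*n + 5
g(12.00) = 1059.00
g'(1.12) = 20.68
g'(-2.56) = -30.84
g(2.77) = 58.56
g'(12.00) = 173.00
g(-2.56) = 24.08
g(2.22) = 36.60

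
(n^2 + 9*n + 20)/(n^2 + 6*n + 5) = (n + 4)/(n + 1)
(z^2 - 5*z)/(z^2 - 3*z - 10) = z/(z + 2)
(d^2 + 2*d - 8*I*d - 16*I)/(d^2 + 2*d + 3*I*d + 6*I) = (d - 8*I)/(d + 3*I)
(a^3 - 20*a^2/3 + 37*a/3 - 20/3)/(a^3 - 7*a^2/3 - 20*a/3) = (3*a^2 - 8*a + 5)/(a*(3*a + 5))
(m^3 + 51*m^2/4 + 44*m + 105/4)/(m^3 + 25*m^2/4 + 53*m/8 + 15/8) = 2*(m + 7)/(2*m + 1)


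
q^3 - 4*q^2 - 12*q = q*(q - 6)*(q + 2)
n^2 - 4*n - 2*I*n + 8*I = (n - 4)*(n - 2*I)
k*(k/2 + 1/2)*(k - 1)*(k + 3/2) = k^4/2 + 3*k^3/4 - k^2/2 - 3*k/4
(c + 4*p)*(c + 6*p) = c^2 + 10*c*p + 24*p^2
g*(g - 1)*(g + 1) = g^3 - g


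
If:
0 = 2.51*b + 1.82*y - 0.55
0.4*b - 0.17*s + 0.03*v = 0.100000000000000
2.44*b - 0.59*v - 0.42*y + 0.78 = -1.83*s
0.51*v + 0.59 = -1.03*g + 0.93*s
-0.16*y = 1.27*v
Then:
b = 0.06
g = -0.97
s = -0.46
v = -0.03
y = 0.22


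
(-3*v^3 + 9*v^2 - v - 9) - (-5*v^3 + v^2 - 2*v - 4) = 2*v^3 + 8*v^2 + v - 5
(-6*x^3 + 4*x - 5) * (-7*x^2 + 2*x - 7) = 42*x^5 - 12*x^4 + 14*x^3 + 43*x^2 - 38*x + 35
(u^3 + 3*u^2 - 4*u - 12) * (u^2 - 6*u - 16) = u^5 - 3*u^4 - 38*u^3 - 36*u^2 + 136*u + 192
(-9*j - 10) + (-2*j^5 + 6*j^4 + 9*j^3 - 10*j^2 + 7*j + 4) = -2*j^5 + 6*j^4 + 9*j^3 - 10*j^2 - 2*j - 6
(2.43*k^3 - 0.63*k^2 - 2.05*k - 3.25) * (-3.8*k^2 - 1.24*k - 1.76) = -9.234*k^5 - 0.619200000000001*k^4 + 4.2944*k^3 + 16.0008*k^2 + 7.638*k + 5.72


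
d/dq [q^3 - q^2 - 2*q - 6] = 3*q^2 - 2*q - 2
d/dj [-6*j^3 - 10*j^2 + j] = -18*j^2 - 20*j + 1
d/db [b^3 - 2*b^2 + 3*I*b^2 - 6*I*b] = 3*b^2 + b*(-4 + 6*I) - 6*I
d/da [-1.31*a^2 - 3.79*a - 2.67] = -2.62*a - 3.79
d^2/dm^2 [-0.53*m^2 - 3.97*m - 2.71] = -1.06000000000000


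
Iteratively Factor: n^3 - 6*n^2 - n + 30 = (n + 2)*(n^2 - 8*n + 15) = (n - 5)*(n + 2)*(n - 3)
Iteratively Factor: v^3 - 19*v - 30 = (v + 2)*(v^2 - 2*v - 15) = (v + 2)*(v + 3)*(v - 5)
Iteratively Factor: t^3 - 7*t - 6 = (t - 3)*(t^2 + 3*t + 2) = (t - 3)*(t + 2)*(t + 1)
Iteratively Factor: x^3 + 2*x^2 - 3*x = (x + 3)*(x^2 - x) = (x - 1)*(x + 3)*(x)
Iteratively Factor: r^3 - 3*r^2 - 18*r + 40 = (r - 5)*(r^2 + 2*r - 8) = (r - 5)*(r - 2)*(r + 4)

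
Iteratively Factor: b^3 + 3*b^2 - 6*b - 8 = (b + 1)*(b^2 + 2*b - 8) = (b + 1)*(b + 4)*(b - 2)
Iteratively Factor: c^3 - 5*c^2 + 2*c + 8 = (c - 4)*(c^2 - c - 2) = (c - 4)*(c + 1)*(c - 2)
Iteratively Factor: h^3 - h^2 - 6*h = (h + 2)*(h^2 - 3*h) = h*(h + 2)*(h - 3)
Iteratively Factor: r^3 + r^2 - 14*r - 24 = (r + 2)*(r^2 - r - 12) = (r - 4)*(r + 2)*(r + 3)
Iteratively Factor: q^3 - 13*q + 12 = (q + 4)*(q^2 - 4*q + 3) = (q - 1)*(q + 4)*(q - 3)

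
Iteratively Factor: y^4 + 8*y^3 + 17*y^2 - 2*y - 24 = (y + 4)*(y^3 + 4*y^2 + y - 6) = (y + 2)*(y + 4)*(y^2 + 2*y - 3) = (y - 1)*(y + 2)*(y + 4)*(y + 3)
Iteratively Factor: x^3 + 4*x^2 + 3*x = (x + 3)*(x^2 + x) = x*(x + 3)*(x + 1)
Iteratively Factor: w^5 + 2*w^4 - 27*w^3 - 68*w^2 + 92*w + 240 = (w + 4)*(w^4 - 2*w^3 - 19*w^2 + 8*w + 60) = (w + 3)*(w + 4)*(w^3 - 5*w^2 - 4*w + 20) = (w + 2)*(w + 3)*(w + 4)*(w^2 - 7*w + 10) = (w - 2)*(w + 2)*(w + 3)*(w + 4)*(w - 5)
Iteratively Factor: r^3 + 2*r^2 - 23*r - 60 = (r - 5)*(r^2 + 7*r + 12) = (r - 5)*(r + 3)*(r + 4)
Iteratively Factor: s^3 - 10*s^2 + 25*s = (s - 5)*(s^2 - 5*s) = (s - 5)^2*(s)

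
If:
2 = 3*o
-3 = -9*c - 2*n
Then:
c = 1/3 - 2*n/9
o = 2/3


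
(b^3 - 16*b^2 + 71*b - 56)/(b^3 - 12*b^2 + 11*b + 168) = (b - 1)/(b + 3)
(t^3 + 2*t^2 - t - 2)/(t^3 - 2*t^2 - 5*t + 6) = (t + 1)/(t - 3)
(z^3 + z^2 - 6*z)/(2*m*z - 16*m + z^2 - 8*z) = z*(z^2 + z - 6)/(2*m*z - 16*m + z^2 - 8*z)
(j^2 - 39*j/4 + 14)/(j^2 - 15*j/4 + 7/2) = (j - 8)/(j - 2)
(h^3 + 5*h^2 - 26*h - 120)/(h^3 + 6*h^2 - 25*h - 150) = (h + 4)/(h + 5)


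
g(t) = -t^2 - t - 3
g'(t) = -2*t - 1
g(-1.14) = -3.16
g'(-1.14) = 1.28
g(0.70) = -4.19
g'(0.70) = -2.40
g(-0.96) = -2.96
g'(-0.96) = 0.92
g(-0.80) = -2.84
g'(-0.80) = 0.60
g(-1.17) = -3.20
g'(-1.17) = 1.34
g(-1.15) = -3.17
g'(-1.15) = 1.30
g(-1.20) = -3.24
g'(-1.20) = 1.40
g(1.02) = -5.06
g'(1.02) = -3.04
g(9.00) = -93.00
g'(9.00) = -19.00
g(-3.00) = -9.00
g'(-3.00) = 5.00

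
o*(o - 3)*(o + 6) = o^3 + 3*o^2 - 18*o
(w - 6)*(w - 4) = w^2 - 10*w + 24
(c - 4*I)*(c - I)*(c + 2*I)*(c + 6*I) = c^4 + 3*I*c^3 + 24*c^2 + 28*I*c + 48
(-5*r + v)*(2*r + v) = -10*r^2 - 3*r*v + v^2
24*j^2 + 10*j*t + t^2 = (4*j + t)*(6*j + t)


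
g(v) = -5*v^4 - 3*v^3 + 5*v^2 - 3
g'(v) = -20*v^3 - 9*v^2 + 10*v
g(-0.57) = -1.35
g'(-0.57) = -4.92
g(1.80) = -56.78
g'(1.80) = -127.80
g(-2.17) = -59.67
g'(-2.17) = 140.29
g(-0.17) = -2.84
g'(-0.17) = -1.86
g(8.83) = -32074.30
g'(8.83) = -14382.73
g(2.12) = -110.11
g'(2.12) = -209.81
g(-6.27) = -6794.48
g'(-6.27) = 4513.32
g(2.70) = -291.32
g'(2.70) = -432.27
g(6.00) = -6951.00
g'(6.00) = -4584.00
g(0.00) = -3.00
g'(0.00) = 0.00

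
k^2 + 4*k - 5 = (k - 1)*(k + 5)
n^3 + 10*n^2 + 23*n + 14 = (n + 1)*(n + 2)*(n + 7)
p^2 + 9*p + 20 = (p + 4)*(p + 5)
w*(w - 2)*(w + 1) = w^3 - w^2 - 2*w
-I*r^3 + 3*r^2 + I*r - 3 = (r + 1)*(r + 3*I)*(-I*r + I)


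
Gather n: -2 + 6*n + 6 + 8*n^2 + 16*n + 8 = 8*n^2 + 22*n + 12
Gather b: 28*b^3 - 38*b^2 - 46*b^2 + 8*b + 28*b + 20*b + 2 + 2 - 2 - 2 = 28*b^3 - 84*b^2 + 56*b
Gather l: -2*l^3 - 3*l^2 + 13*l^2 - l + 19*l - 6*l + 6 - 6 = -2*l^3 + 10*l^2 + 12*l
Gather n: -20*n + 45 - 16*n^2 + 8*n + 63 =-16*n^2 - 12*n + 108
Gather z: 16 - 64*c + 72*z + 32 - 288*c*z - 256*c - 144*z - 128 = -320*c + z*(-288*c - 72) - 80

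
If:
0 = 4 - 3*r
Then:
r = 4/3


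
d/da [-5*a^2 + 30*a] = 30 - 10*a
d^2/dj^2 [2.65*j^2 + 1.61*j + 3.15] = 5.30000000000000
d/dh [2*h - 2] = 2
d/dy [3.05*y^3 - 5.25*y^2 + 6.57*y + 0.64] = 9.15*y^2 - 10.5*y + 6.57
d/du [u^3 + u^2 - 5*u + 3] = 3*u^2 + 2*u - 5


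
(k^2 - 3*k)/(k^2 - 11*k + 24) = k/(k - 8)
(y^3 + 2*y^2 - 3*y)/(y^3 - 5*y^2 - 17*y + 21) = y/(y - 7)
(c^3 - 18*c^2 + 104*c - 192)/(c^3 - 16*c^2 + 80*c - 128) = (c - 6)/(c - 4)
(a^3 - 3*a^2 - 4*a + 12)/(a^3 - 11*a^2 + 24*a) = (a^2 - 4)/(a*(a - 8))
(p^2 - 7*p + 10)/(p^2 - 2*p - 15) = (p - 2)/(p + 3)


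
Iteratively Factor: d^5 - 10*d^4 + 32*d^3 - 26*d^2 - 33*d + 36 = (d - 3)*(d^4 - 7*d^3 + 11*d^2 + 7*d - 12) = (d - 4)*(d - 3)*(d^3 - 3*d^2 - d + 3) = (d - 4)*(d - 3)*(d + 1)*(d^2 - 4*d + 3) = (d - 4)*(d - 3)*(d - 1)*(d + 1)*(d - 3)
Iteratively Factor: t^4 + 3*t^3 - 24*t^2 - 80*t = (t + 4)*(t^3 - t^2 - 20*t) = (t - 5)*(t + 4)*(t^2 + 4*t) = t*(t - 5)*(t + 4)*(t + 4)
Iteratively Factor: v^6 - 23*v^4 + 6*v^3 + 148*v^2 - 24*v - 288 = (v - 3)*(v^5 + 3*v^4 - 14*v^3 - 36*v^2 + 40*v + 96) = (v - 3)*(v + 2)*(v^4 + v^3 - 16*v^2 - 4*v + 48) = (v - 3)*(v + 2)^2*(v^3 - v^2 - 14*v + 24) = (v - 3)^2*(v + 2)^2*(v^2 + 2*v - 8) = (v - 3)^2*(v + 2)^2*(v + 4)*(v - 2)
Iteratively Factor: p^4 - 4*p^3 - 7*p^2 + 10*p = (p)*(p^3 - 4*p^2 - 7*p + 10) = p*(p - 5)*(p^2 + p - 2) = p*(p - 5)*(p + 2)*(p - 1)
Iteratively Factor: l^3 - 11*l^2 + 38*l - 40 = (l - 4)*(l^2 - 7*l + 10) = (l - 5)*(l - 4)*(l - 2)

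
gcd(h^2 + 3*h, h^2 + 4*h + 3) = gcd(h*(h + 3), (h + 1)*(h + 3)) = h + 3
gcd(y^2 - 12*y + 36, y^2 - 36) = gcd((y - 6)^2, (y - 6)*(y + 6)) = y - 6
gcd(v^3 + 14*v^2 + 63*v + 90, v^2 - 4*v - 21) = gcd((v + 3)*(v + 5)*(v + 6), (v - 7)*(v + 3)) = v + 3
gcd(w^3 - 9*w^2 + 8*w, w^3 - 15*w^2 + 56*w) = w^2 - 8*w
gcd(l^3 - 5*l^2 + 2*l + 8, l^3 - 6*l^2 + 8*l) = l^2 - 6*l + 8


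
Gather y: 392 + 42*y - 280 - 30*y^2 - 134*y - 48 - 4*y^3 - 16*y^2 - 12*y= -4*y^3 - 46*y^2 - 104*y + 64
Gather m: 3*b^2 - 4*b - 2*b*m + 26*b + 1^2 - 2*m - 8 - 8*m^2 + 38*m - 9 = 3*b^2 + 22*b - 8*m^2 + m*(36 - 2*b) - 16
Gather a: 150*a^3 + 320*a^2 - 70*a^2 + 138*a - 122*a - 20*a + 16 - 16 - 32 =150*a^3 + 250*a^2 - 4*a - 32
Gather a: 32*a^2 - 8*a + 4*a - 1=32*a^2 - 4*a - 1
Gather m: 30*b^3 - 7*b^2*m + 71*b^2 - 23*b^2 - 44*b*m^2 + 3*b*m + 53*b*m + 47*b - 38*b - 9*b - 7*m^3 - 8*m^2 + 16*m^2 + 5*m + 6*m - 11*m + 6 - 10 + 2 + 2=30*b^3 + 48*b^2 - 7*m^3 + m^2*(8 - 44*b) + m*(-7*b^2 + 56*b)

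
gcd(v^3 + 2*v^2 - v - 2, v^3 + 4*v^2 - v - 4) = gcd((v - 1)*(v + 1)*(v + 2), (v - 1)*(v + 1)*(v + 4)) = v^2 - 1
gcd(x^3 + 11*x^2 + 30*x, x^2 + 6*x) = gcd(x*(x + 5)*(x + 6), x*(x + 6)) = x^2 + 6*x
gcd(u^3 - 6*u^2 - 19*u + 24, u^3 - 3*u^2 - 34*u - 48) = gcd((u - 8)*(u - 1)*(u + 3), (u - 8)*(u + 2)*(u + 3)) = u^2 - 5*u - 24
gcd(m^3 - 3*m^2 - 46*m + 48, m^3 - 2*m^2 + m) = m - 1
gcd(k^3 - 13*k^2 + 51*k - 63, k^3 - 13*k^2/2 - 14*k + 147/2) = k^2 - 10*k + 21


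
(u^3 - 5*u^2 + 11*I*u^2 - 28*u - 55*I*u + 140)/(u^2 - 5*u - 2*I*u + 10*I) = (u^2 + 11*I*u - 28)/(u - 2*I)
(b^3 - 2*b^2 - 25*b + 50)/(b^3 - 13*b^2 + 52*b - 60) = (b + 5)/(b - 6)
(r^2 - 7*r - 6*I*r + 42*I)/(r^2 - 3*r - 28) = (r - 6*I)/(r + 4)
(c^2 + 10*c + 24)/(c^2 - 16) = (c + 6)/(c - 4)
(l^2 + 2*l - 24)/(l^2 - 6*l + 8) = (l + 6)/(l - 2)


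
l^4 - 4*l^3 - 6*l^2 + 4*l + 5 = (l - 5)*(l - 1)*(l + 1)^2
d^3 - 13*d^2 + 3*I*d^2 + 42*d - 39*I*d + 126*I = (d - 7)*(d - 6)*(d + 3*I)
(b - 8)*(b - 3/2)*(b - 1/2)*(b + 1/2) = b^4 - 19*b^3/2 + 47*b^2/4 + 19*b/8 - 3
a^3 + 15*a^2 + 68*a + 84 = (a + 2)*(a + 6)*(a + 7)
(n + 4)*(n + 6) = n^2 + 10*n + 24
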